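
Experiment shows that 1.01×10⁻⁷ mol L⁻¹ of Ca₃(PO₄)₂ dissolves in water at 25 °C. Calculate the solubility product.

Ca₃(PO₄)₂(s) ⇌ 3 Ca²⁺(aq) + 2 PO₄³⁻(aq)
Call the molar solubility s, so that [Ca²⁺] = 3s and [PO₄³⁻] = 2s.
Ksp = [Ca²⁺]^3[PO₄³⁻]^2 = (3s)^3 · (2s)^2 = 108s^5
Ksp = 108 × (1.01×10⁻⁷)^5 = 1.14×10⁻³³

Ksp = 1.14×10⁻³³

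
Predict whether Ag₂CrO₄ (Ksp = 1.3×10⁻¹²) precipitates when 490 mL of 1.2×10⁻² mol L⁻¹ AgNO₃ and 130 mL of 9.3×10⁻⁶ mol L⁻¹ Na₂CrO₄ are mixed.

The combined volume is 620 mL.
[Ag⁺] = (1.2×10⁻²)(490)/620 = 9.5×10⁻³ mol L⁻¹
[CrO₄²⁻] = (9.3×10⁻⁶)(130)/620 = 2.0×10⁻⁶ mol L⁻¹
Q = [Ag⁺]^2[CrO₄²⁻] = 1.8×10⁻¹⁰
Since Q (1.8×10⁻¹⁰) exceeds Ksp (1.3×10⁻¹²), Ag₂CrO₄ will precipitate.

Yes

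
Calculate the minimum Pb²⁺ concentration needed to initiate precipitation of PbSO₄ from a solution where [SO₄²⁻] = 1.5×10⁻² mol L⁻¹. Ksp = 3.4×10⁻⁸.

Precipitation begins when Q = Ksp.
PbSO₄(s) ⇌ Pb²⁺(aq) + SO₄²⁻(aq)
Ksp = [Pb²⁺][SO₄²⁻] = [Pb²⁺](1.5×10⁻²)
[Pb²⁺] = 3.4×10⁻⁸ / (1.5×10⁻²) = 2.3×10⁻⁶
[Pb²⁺] = 2.3×10⁻⁶ mol L⁻¹

2.3×10⁻⁶ M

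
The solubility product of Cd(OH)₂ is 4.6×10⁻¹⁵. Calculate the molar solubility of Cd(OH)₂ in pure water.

1.0×10⁻⁵ M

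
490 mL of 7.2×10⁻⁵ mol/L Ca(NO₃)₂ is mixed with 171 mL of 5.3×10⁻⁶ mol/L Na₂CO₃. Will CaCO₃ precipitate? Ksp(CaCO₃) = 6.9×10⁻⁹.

The combined volume is 661 mL.
[Ca²⁺] = (7.2×10⁻⁵)(490)/661 = 5.3×10⁻⁵ mol/L
[CO₃²⁻] = (5.3×10⁻⁶)(171)/661 = 1.4×10⁻⁶ mol/L
Q = [Ca²⁺][CO₃²⁻] = 7.3×10⁻¹¹
Since Q (7.3×10⁻¹¹) is less than Ksp (6.9×10⁻⁹), no CaCO₃ precipitates.

No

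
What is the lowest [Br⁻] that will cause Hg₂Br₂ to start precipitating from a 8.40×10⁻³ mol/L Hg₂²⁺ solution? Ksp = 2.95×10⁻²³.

5.93×10⁻¹¹ M

Each salt precipitates once Q = Ksp for that salt.
Hg₂Br₂(s) ⇌ Hg₂²⁺(aq) + 2 Br⁻(aq)
Ksp = [Hg₂²⁺][Br⁻]^2 = [Br⁻]^2(8.40×10⁻³)
[Br⁻]^2 = 2.95×10⁻²³ / (8.40×10⁻³) = 3.51×10⁻²¹
[Br⁻] = 5.93×10⁻¹¹ mol/L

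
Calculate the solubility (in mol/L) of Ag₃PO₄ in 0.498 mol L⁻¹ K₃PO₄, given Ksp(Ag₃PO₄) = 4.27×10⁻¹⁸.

Ag₃PO₄(s) ⇌ 3 Ag⁺(aq) + PO₄³⁻(aq)
PO₄³⁻ is already present at 0.498 mol L⁻¹. If s mol/L of Ag₃PO₄ dissolves, [Ag⁺] = 3s while [PO₄³⁻] ≈ 0.498 mol L⁻¹.
Ksp = [Ag⁺]^3[PO₄³⁻] = (3s)^3(0.498)
(3s)^3 = 4.27×10⁻¹⁸ / (0.498) = 8.57×10⁻¹⁸
s = 6.82×10⁻⁷ mol L⁻¹

6.82×10⁻⁷ M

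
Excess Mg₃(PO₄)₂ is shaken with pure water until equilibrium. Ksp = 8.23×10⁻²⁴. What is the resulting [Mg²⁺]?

Mg₃(PO₄)₂(s) ⇌ 3 Mg²⁺(aq) + 2 PO₄³⁻(aq)
For each mole of Mg₃(PO₄)₂ that dissolves per liter, [Mg²⁺] = 3s and [PO₄³⁻] = 2s; let s denote this solubility.
Ksp = [Mg²⁺]^3[PO₄³⁻]^2 = (3s)^3 · (2s)^2 = 108s^5 = 8.23×10⁻²⁴
s = 9.47×10⁻⁶ mol/L
[Mg²⁺] = 3s = 2.84×10⁻⁵ mol/L

2.84×10⁻⁵ M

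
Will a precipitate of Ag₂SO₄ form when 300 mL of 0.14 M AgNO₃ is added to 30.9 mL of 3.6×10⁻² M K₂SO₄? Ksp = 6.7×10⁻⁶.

After mixing, V = 300 mL + 30.9 mL = 330.9 mL.
[Ag⁺] = (0.14)(300)/330.9 = 0.13 M
[SO₄²⁻] = (3.6×10⁻²)(30.9)/330.9 = 3.4×10⁻³ M
Q = [Ag⁺]^2[SO₄²⁻] = 5.4×10⁻⁵
Since Q (5.4×10⁻⁵) exceeds Ksp (6.7×10⁻⁶), Ag₂SO₄ will precipitate.

Yes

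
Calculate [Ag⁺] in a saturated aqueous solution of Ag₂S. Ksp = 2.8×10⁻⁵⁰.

Ag₂S(s) ⇌ 2 Ag⁺(aq) + S²⁻(aq)
For each mole of Ag₂S that dissolves per liter, [Ag⁺] = 2s and [S²⁻] = s; let s denote this solubility.
Ksp = [Ag⁺]^2[S²⁻] = (2s)^2 · s = 4s^3 = 2.8×10⁻⁵⁰
s = 1.9×10⁻¹⁷ M
[Ag⁺] = 2s = 3.8×10⁻¹⁷ M

3.8×10⁻¹⁷ M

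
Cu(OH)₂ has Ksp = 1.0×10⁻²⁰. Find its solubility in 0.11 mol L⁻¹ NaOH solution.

Cu(OH)₂(s) ⇌ Cu²⁺(aq) + 2 OH⁻(aq)
Let s be the solubility of Cu(OH)₂ here. The common ion gives [OH⁻] ≈ 0.11 mol L⁻¹, and [Cu²⁺] = s.
Ksp = [Cu²⁺][OH⁻]^2 = s(0.11)^2
s = 1.0×10⁻²⁰ / (0.11)^2 = 8.3×10⁻¹⁹
s = 8.3×10⁻¹⁹ mol L⁻¹

8.3×10⁻¹⁹ M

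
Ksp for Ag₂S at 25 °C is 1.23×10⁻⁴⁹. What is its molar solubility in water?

3.13×10⁻¹⁷ M

Ag₂S(s) ⇌ 2 Ag⁺(aq) + S²⁻(aq)
With molar solubility s: [Ag⁺] = 2s, [S²⁻] = s.
Ksp = [Ag⁺]^2[S²⁻] = (2s)^2 · s = 4s^3
4s^3 = 1.23×10⁻⁴⁹  ⇒  s^3 = 3.08×10⁻⁵⁰
Taking the 3rd root, s = 3.13×10⁻¹⁷ mol/L.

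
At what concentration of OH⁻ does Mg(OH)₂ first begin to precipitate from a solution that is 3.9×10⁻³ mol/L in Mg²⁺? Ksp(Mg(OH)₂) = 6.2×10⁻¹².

4.0×10⁻⁵ M

The threshold for precipitation is Q = Ksp.
Mg(OH)₂(s) ⇌ Mg²⁺(aq) + 2 OH⁻(aq)
Ksp = [Mg²⁺][OH⁻]^2 = [OH⁻]^2(3.9×10⁻³)
[OH⁻]^2 = 6.2×10⁻¹² / (3.9×10⁻³) = 1.6×10⁻⁹
[OH⁻] = 4.0×10⁻⁵ mol/L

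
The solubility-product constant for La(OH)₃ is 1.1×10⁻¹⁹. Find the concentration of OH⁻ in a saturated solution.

2.4×10⁻⁵ M

La(OH)₃(s) ⇌ La³⁺(aq) + 3 OH⁻(aq)
Let s be the molar solubility. Then [La³⁺] = s and [OH⁻] = 3s.
Ksp = [La³⁺][OH⁻]^3 = s · (3s)^3 = 27s^4 = 1.1×10⁻¹⁹
s = 8.0×10⁻⁶ mol/L
[OH⁻] = 3s = 2.4×10⁻⁵ mol/L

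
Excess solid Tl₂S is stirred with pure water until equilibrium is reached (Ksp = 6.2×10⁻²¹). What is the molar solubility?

Tl₂S(s) ⇌ 2 Tl⁺(aq) + S²⁻(aq)
Let s be the molar solubility. Then [Tl⁺] = 2s and [S²⁻] = s.
Ksp = [Tl⁺]^2[S²⁻] = (2s)^2 · s = 4s^3
4s^3 = 6.2×10⁻²¹  ⇒  s^3 = 1.6×10⁻²¹
Taking the 3rd root, s = 1.2×10⁻⁷ mol/L.

1.2×10⁻⁷ M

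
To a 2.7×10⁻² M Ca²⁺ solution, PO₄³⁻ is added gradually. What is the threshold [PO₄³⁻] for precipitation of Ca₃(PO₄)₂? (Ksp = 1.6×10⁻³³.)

9.0×10⁻¹⁵ M

Precipitation of each salt begins when its ion product equals Ksp.
Ca₃(PO₄)₂(s) ⇌ 3 Ca²⁺(aq) + 2 PO₄³⁻(aq)
Ksp = [Ca²⁺]^3[PO₄³⁻]^2 = [PO₄³⁻]^2(2.7×10⁻²)^3
[PO₄³⁻]^2 = 1.6×10⁻³³ / (2.7×10⁻²)^3 = 8.1×10⁻²⁹
[PO₄³⁻] = 9.0×10⁻¹⁵ M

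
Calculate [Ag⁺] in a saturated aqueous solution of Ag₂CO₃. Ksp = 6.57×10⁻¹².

Ag₂CO₃(s) ⇌ 2 Ag⁺(aq) + CO₃²⁻(aq)
If s mol/L of Ag₂CO₃ dissolves, [Ag⁺] = 2s and [CO₃²⁻] = s.
Ksp = [Ag⁺]^2[CO₃²⁻] = (2s)^2 · s = 4s^3 = 6.57×10⁻¹²
s = 1.18×10⁻⁴ mol/L
[Ag⁺] = 2s = 2.36×10⁻⁴ mol/L

2.36×10⁻⁴ M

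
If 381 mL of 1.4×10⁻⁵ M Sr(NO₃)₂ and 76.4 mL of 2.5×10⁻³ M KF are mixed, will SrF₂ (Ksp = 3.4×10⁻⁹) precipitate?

No

Total volume after mixing = 381 + 76.4 = 457.4 mL.
[Sr²⁺] = (1.4×10⁻⁵)(381)/457.4 = 1.2×10⁻⁵ M
[F⁻] = (2.5×10⁻³)(76.4)/457.4 = 4.2×10⁻⁴ M
Q = [Sr²⁺][F⁻]^2 = 2.0×10⁻¹²
Since Q (2.0×10⁻¹²) is less than Ksp (3.4×10⁻⁹), no SrF₂ precipitates.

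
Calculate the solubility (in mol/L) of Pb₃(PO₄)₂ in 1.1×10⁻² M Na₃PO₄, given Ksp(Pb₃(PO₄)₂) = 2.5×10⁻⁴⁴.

Pb₃(PO₄)₂(s) ⇌ 3 Pb²⁺(aq) + 2 PO₄³⁻(aq)
PO₄³⁻ is already present at 1.1×10⁻² M. If s mol/L of Pb₃(PO₄)₂ dissolves, [Pb²⁺] = 3s while [PO₄³⁻] ≈ 1.1×10⁻² M.
Ksp = [Pb²⁺]^3[PO₄³⁻]^2 = (3s)^3(1.1×10⁻²)^2
(3s)^3 = 2.5×10⁻⁴⁴ / (1.1×10⁻²)^2 = 2.1×10⁻⁴⁰
s = 2.0×10⁻¹⁴ M

2.0×10⁻¹⁴ M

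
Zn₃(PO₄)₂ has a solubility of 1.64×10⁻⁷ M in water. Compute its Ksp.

Ksp = 1.28×10⁻³²

Zn₃(PO₄)₂(s) ⇌ 3 Zn²⁺(aq) + 2 PO₄³⁻(aq)
If s mol/L of Zn₃(PO₄)₂ dissolves, [Zn²⁺] = 3s and [PO₄³⁻] = 2s.
Ksp = [Zn²⁺]^3[PO₄³⁻]^2 = (3s)^3 · (2s)^2 = 108s^5
Ksp = 108 × (1.64×10⁻⁷)^5 = 1.28×10⁻³²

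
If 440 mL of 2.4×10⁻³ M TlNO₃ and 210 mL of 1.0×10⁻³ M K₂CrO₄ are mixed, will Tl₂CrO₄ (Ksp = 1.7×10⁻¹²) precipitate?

Yes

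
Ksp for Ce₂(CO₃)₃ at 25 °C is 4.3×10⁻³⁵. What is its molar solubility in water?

Ce₂(CO₃)₃(s) ⇌ 2 Ce³⁺(aq) + 3 CO₃²⁻(aq)
Let s be the molar solubility. Then [Ce³⁺] = 2s and [CO₃²⁻] = 3s.
Ksp = [Ce³⁺]^2[CO₃²⁻]^3 = (2s)^2 · (3s)^3 = 108s^5
108s^5 = 4.3×10⁻³⁵  ⇒  s^5 = 4.0×10⁻³⁷
s = (4.0×10⁻³⁷)^(1/5) = 5.2×10⁻⁸ M

5.2×10⁻⁸ M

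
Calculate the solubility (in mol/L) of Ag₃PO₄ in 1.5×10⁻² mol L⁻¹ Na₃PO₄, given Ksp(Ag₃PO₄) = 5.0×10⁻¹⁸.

2.3×10⁻⁶ M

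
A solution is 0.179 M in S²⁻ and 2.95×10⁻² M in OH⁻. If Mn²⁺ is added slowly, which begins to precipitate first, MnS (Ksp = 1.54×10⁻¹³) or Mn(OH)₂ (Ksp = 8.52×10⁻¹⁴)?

A salt starts to precipitate once the ion product Q reaches its Ksp.
For MnS: [Mn²⁺] = (Ksp/[S²⁻]) = 8.60×10⁻¹³ M
For Mn(OH)₂: [Mn²⁺] = (Ksp/[OH⁻]^2) = 9.79×10⁻¹¹ M
MnS requires the lower [Mn²⁺], so it precipitates first.

MnS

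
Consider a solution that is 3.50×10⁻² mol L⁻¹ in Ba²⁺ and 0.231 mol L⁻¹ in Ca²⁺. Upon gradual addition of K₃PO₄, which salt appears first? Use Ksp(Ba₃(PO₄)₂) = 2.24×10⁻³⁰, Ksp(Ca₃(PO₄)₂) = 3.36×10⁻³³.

Ca₃(PO₄)₂

The threshold for precipitation is Q = Ksp.
For Ba₃(PO₄)₂: [PO₄³⁻] = (Ksp/[Ba²⁺]^3)^(1/2) = 2.29×10⁻¹³ mol L⁻¹
For Ca₃(PO₄)₂: [PO₄³⁻] = (Ksp/[Ca²⁺]^3)^(1/2) = 5.22×10⁻¹⁶ mol L⁻¹
Since Ca₃(PO₄)₂ needs less PO₄³⁻ to reach saturation, it precipitates first.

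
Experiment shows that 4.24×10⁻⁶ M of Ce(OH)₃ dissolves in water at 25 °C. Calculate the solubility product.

Ce(OH)₃(s) ⇌ Ce³⁺(aq) + 3 OH⁻(aq)
Call the molar solubility s, so that [Ce³⁺] = s and [OH⁻] = 3s.
Ksp = [Ce³⁺][OH⁻]^3 = s · (3s)^3 = 27s^4
Ksp = 27 × (4.24×10⁻⁶)^4 = 8.73×10⁻²¹

Ksp = 8.73×10⁻²¹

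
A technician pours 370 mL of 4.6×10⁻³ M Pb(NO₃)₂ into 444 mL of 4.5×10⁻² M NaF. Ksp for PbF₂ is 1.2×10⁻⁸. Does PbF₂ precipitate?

The combined volume is 814 mL.
[Pb²⁺] = (4.6×10⁻³)(370)/814 = 2.1×10⁻³ M
[F⁻] = (4.5×10⁻²)(444)/814 = 2.5×10⁻² M
Q = [Pb²⁺][F⁻]^2 = 1.3×10⁻⁶
Q = 1.3×10⁻⁶ > Ksp = 1.2×10⁻⁸, so the solution is supersaturated and PbF₂ precipitates.

Yes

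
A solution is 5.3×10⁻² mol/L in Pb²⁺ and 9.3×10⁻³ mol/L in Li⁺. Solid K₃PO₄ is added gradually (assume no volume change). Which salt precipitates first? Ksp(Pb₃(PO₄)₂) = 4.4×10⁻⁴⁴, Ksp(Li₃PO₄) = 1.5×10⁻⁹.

Pb₃(PO₄)₂

Each salt precipitates once Q = Ksp for that salt.
For Pb₃(PO₄)₂: [PO₄³⁻] = (Ksp/[Pb²⁺]^3)^(1/2) = 1.7×10⁻²⁰ mol/L
For Li₃PO₄: [PO₄³⁻] = (Ksp/[Li⁺]^3) = 1.9×10⁻³ mol/L
The smaller threshold [PO₄³⁻] is reached first, so Pb₃(PO₄)₂ precipitates first.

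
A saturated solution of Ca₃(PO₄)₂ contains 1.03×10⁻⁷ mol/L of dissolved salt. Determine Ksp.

Ca₃(PO₄)₂(s) ⇌ 3 Ca²⁺(aq) + 2 PO₄³⁻(aq)
Call the molar solubility s, so that [Ca²⁺] = 3s and [PO₄³⁻] = 2s.
Ksp = [Ca²⁺]^3[PO₄³⁻]^2 = (3s)^3 · (2s)^2 = 108s^5
Ksp = 108 × (1.03×10⁻⁷)^5 = 1.25×10⁻³³

Ksp = 1.25×10⁻³³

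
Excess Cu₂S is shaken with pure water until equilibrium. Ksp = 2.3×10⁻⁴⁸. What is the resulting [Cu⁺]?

1.7×10⁻¹⁶ M

Cu₂S(s) ⇌ 2 Cu⁺(aq) + S²⁻(aq)
Call the molar solubility s, so that [Cu⁺] = 2s and [S²⁻] = s.
Ksp = [Cu⁺]^2[S²⁻] = (2s)^2 · s = 4s^3 = 2.3×10⁻⁴⁸
s = 8.3×10⁻¹⁷ mol/L
[Cu⁺] = 2s = 1.7×10⁻¹⁶ mol/L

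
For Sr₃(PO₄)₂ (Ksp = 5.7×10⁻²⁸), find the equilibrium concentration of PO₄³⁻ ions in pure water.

Sr₃(PO₄)₂(s) ⇌ 3 Sr²⁺(aq) + 2 PO₄³⁻(aq)
Call the molar solubility s, so that [Sr²⁺] = 3s and [PO₄³⁻] = 2s.
Ksp = [Sr²⁺]^3[PO₄³⁻]^2 = (3s)^3 · (2s)^2 = 108s^5 = 5.7×10⁻²⁸
s = 1.4×10⁻⁶ mol/L
[PO₄³⁻] = 2s = 2.8×10⁻⁶ mol/L

2.8×10⁻⁶ M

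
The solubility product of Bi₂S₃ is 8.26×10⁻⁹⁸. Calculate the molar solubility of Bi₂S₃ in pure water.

1.50×10⁻²⁰ M

Bi₂S₃(s) ⇌ 2 Bi³⁺(aq) + 3 S²⁻(aq)
If s mol/L of Bi₂S₃ dissolves, [Bi³⁺] = 2s and [S²⁻] = 3s.
Ksp = [Bi³⁺]^2[S²⁻]^3 = (2s)^2 · (3s)^3 = 108s^5
108s^5 = 8.26×10⁻⁹⁸  ⇒  s^5 = 7.65×10⁻¹⁰⁰
s = (7.65×10⁻¹⁰⁰)^(1/5) = 1.50×10⁻²⁰ mol L⁻¹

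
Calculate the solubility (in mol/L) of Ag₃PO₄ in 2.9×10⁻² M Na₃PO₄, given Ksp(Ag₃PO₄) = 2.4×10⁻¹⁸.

1.5×10⁻⁶ M

Ag₃PO₄(s) ⇌ 3 Ag⁺(aq) + PO₄³⁻(aq)
The solution already contains PO₄³⁻ at 2.9×10⁻² M. Let s be the molar solubility of Ag₃PO₄.
[PO₄³⁻] ≈ 2.9×10⁻² M (common ion dominates); [Ag⁺] = 3s.
Ksp = [Ag⁺]^3[PO₄³⁻] = (3s)^3(2.9×10⁻²)
(3s)^3 = 2.4×10⁻¹⁸ / (2.9×10⁻²) = 8.3×10⁻¹⁷
s = 1.5×10⁻⁶ M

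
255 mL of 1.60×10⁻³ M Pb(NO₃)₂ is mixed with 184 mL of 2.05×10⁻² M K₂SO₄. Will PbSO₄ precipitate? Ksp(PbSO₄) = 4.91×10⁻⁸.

Yes

After mixing, V = 255 mL + 184 mL = 439 mL.
[Pb²⁺] = (1.60×10⁻³)(255)/439 = 9.29×10⁻⁴ M
[SO₄²⁻] = (2.05×10⁻²)(184)/439 = 8.59×10⁻³ M
Q = [Pb²⁺][SO₄²⁻] = 7.99×10⁻⁶
Q = 7.99×10⁻⁶ > Ksp = 4.91×10⁻⁸, so the solution is supersaturated and PbSO₄ precipitates.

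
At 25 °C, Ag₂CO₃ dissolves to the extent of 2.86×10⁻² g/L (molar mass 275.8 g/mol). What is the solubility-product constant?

Ksp = 4.46×10⁻¹²

Molar solubility s = (2.86×10⁻² g/L) / (275.8 g/mol) = 1.0370×10⁻⁴ mol/L
Ag₂CO₃(s) ⇌ 2 Ag⁺(aq) + CO₃²⁻(aq)
With molar solubility s: [Ag⁺] = 2s, [CO₃²⁻] = s.
Ksp = [Ag⁺]^2[CO₃²⁻] = (2s)^2 · s = 4s^3
Ksp = 4 × (1.0370×10⁻⁴)^3 = 4.46×10⁻¹²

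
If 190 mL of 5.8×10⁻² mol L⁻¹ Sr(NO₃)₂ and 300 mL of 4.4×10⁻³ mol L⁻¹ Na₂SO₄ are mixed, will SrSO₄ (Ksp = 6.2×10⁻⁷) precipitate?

Yes

Total volume after mixing = 190 + 300 = 490 mL.
[Sr²⁺] = (5.8×10⁻²)(190)/490 = 2.2×10⁻² mol L⁻¹
[SO₄²⁻] = (4.4×10⁻³)(300)/490 = 2.7×10⁻³ mol L⁻¹
Q = [Sr²⁺][SO₄²⁻] = 6.1×10⁻⁵
Since Q (6.1×10⁻⁵) exceeds Ksp (6.2×10⁻⁷), SrSO₄ will precipitate.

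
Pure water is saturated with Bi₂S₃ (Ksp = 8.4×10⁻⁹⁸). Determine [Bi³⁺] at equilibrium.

3.0×10⁻²⁰ M

Bi₂S₃(s) ⇌ 2 Bi³⁺(aq) + 3 S²⁻(aq)
Call the molar solubility s, so that [Bi³⁺] = 2s and [S²⁻] = 3s.
Ksp = [Bi³⁺]^2[S²⁻]^3 = (2s)^2 · (3s)^3 = 108s^5 = 8.4×10⁻⁹⁸
s = 1.5×10⁻²⁰ mol L⁻¹
[Bi³⁺] = 2s = 3.0×10⁻²⁰ mol L⁻¹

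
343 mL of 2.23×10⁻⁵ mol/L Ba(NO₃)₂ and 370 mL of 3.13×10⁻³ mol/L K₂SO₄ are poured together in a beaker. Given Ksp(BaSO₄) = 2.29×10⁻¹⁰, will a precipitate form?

After mixing, V = 343 mL + 370 mL = 713 mL.
[Ba²⁺] = (2.23×10⁻⁵)(343)/713 = 1.07×10⁻⁵ mol/L
[SO₄²⁻] = (3.13×10⁻³)(370)/713 = 1.62×10⁻³ mol/L
Q = [Ba²⁺][SO₄²⁻] = 1.74×10⁻⁸
Q = 1.74×10⁻⁸ > Ksp = 2.29×10⁻¹⁰, so the solution is supersaturated and BaSO₄ precipitates.

Yes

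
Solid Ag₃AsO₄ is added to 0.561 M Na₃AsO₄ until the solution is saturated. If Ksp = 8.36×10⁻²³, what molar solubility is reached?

1.77×10⁻⁸ M

Ag₃AsO₄(s) ⇌ 3 Ag⁺(aq) + AsO₄³⁻(aq)
With AsO₄³⁻ already at 0.561 M and s small, take [AsO₄³⁻] ≈ 0.561 M and [Ag⁺] = 3s.
Ksp = [Ag⁺]^3[AsO₄³⁻] = (3s)^3(0.561)
(3s)^3 = 8.36×10⁻²³ / (0.561) = 1.49×10⁻²²
s = 1.77×10⁻⁸ M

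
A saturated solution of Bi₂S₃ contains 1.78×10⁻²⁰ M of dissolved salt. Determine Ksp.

Ksp = 1.93×10⁻⁹⁷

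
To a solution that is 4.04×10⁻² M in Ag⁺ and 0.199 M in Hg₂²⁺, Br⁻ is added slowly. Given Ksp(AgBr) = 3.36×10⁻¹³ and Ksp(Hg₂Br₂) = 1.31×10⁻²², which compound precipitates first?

AgBr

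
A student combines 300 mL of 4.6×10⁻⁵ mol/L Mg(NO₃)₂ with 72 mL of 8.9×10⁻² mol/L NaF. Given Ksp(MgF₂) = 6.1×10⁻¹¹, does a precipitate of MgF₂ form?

After mixing, V = 300 mL + 72 mL = 372 mL.
[Mg²⁺] = (4.6×10⁻⁵)(300)/372 = 3.7×10⁻⁵ mol/L
[F⁻] = (8.9×10⁻²)(72)/372 = 1.7×10⁻² mol/L
Q = [Mg²⁺][F⁻]^2 = 1.1×10⁻⁸
Because Q > Ksp (1.1×10⁻⁸ vs 6.1×10⁻¹¹), a precipitate of MgF₂ forms.

Yes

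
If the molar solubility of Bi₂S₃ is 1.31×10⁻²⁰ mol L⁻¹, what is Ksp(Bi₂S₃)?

Ksp = 4.17×10⁻⁹⁸

Bi₂S₃(s) ⇌ 2 Bi³⁺(aq) + 3 S²⁻(aq)
Let s be the molar solubility. Then [Bi³⁺] = 2s and [S²⁻] = 3s.
Ksp = [Bi³⁺]^2[S²⁻]^3 = (2s)^2 · (3s)^3 = 108s^5
Ksp = 108 × (1.31×10⁻²⁰)^5 = 4.17×10⁻⁹⁸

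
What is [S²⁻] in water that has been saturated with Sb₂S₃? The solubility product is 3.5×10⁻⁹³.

Sb₂S₃(s) ⇌ 2 Sb³⁺(aq) + 3 S²⁻(aq)
With molar solubility s: [Sb³⁺] = 2s, [S²⁻] = 3s.
Ksp = [Sb³⁺]^2[S²⁻]^3 = (2s)^2 · (3s)^3 = 108s^5 = 3.5×10⁻⁹³
s = 1.3×10⁻¹⁹ mol/L
[S²⁻] = 3s = 3.8×10⁻¹⁹ mol/L

3.8×10⁻¹⁹ M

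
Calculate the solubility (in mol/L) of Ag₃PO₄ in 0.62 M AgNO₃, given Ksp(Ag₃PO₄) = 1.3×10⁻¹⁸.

5.5×10⁻¹⁸ M

Ag₃PO₄(s) ⇌ 3 Ag⁺(aq) + PO₄³⁻(aq)
Ag⁺ is already present at 0.62 M. If s mol/L of Ag₃PO₄ dissolves, [PO₄³⁻] = s while [Ag⁺] ≈ 0.62 M.
Ksp = [Ag⁺]^3[PO₄³⁻] = (0.62)^3s
s = 1.3×10⁻¹⁸ / (0.62)^3 = 5.5×10⁻¹⁸
s = 5.5×10⁻¹⁸ M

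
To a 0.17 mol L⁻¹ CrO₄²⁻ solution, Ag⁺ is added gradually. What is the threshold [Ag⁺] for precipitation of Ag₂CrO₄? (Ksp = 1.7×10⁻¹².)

3.2×10⁻⁶ M

The threshold for precipitation is Q = Ksp.
Ag₂CrO₄(s) ⇌ 2 Ag⁺(aq) + CrO₄²⁻(aq)
Ksp = [Ag⁺]^2[CrO₄²⁻] = [Ag⁺]^2(0.17)
[Ag⁺]^2 = 1.7×10⁻¹² / (0.17) = 1.0×10⁻¹¹
[Ag⁺] = 3.2×10⁻⁶ mol L⁻¹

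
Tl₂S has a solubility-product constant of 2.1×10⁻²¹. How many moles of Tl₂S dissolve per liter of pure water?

8.1×10⁻⁸ M

Tl₂S(s) ⇌ 2 Tl⁺(aq) + S²⁻(aq)
Let s be the molar solubility. Then [Tl⁺] = 2s and [S²⁻] = s.
Ksp = [Tl⁺]^2[S²⁻] = (2s)^2 · s = 4s^3
4s^3 = 2.1×10⁻²¹  ⇒  s^3 = 5.3×10⁻²²
Taking the 3rd root, s = 8.1×10⁻⁸ mol/L.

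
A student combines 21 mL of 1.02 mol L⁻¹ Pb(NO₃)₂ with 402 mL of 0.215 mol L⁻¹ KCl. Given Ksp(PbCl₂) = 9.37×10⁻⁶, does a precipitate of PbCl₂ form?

Yes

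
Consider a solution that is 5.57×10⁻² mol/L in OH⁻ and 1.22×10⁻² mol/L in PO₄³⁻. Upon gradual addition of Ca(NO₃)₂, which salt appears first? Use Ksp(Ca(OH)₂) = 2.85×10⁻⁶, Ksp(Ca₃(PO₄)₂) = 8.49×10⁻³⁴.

Each salt precipitates once Q = Ksp for that salt.
For Ca(OH)₂: [Ca²⁺] = (Ksp/[OH⁻]^2) = 9.19×10⁻⁴ mol/L
For Ca₃(PO₄)₂: [Ca²⁺] = (Ksp/[PO₄³⁻]^2)^(1/3) = 1.79×10⁻¹⁰ mol/L
Since Ca₃(PO₄)₂ needs less Ca²⁺ to reach saturation, it precipitates first.

Ca₃(PO₄)₂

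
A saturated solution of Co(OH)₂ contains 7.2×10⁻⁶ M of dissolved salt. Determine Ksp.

Ksp = 1.5×10⁻¹⁵

Co(OH)₂(s) ⇌ Co²⁺(aq) + 2 OH⁻(aq)
Call the molar solubility s, so that [Co²⁺] = s and [OH⁻] = 2s.
Ksp = [Co²⁺][OH⁻]^2 = s · (2s)^2 = 4s^3
Ksp = 4 × (7.2×10⁻⁶)^3 = 1.5×10⁻¹⁵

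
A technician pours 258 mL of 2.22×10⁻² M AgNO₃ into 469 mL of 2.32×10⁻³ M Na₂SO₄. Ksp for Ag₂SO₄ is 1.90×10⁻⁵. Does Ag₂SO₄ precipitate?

No

After mixing, V = 258 mL + 469 mL = 727 mL.
[Ag⁺] = (2.22×10⁻²)(258)/727 = 7.88×10⁻³ M
[SO₄²⁻] = (2.32×10⁻³)(469)/727 = 1.50×10⁻³ M
Q = [Ag⁺]^2[SO₄²⁻] = 9.29×10⁻⁸
Since Q (9.29×10⁻⁸) is less than Ksp (1.90×10⁻⁵), no Ag₂SO₄ precipitates.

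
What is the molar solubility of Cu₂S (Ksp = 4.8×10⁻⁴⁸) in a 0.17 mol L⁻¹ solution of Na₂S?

Cu₂S(s) ⇌ 2 Cu⁺(aq) + S²⁻(aq)
The solution already contains S²⁻ at 0.17 mol L⁻¹. Let s be the molar solubility of Cu₂S.
[S²⁻] ≈ 0.17 mol L⁻¹ (common ion dominates); [Cu⁺] = 2s.
Ksp = [Cu⁺]^2[S²⁻] = (2s)^2(0.17)
(2s)^2 = 4.8×10⁻⁴⁸ / (0.17) = 2.8×10⁻⁴⁷
s = 2.7×10⁻²⁴ mol L⁻¹

2.7×10⁻²⁴ M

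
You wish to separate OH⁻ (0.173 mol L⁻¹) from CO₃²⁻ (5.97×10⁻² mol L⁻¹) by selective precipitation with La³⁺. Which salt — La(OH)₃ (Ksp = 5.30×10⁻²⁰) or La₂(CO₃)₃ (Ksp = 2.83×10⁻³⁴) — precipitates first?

La(OH)₃

Precipitation of each salt begins when its ion product equals Ksp.
For La(OH)₃: [La³⁺] = (Ksp/[OH⁻]^3) = 1.02×10⁻¹⁷ mol L⁻¹
For La₂(CO₃)₃: [La³⁺] = (Ksp/[CO₃²⁻]^3)^(1/2) = 1.15×10⁻¹⁵ mol L⁻¹
La(OH)₃ requires the lower [La³⁺], so it precipitates first.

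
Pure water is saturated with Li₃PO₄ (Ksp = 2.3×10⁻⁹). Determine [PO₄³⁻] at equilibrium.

Li₃PO₄(s) ⇌ 3 Li⁺(aq) + PO₄³⁻(aq)
Let s be the molar solubility. Then [Li⁺] = 3s and [PO₄³⁻] = s.
Ksp = [Li⁺]^3[PO₄³⁻] = (3s)^3 · s = 27s^4 = 2.3×10⁻⁹
s = 3.0×10⁻³ mol L⁻¹
[PO₄³⁻] = s = 3.0×10⁻³ mol L⁻¹

3.0×10⁻³ M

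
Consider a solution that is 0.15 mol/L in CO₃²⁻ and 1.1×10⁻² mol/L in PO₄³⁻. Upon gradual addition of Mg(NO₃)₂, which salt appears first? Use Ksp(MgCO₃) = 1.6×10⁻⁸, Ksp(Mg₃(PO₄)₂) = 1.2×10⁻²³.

MgCO₃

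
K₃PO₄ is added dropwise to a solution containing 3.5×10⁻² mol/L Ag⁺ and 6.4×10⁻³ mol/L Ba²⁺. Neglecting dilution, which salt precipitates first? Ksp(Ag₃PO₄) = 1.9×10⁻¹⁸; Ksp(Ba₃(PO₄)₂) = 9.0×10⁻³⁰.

Ag₃PO₄

Precipitation begins when Q = Ksp.
For Ag₃PO₄: [PO₄³⁻] = (Ksp/[Ag⁺]^3) = 4.4×10⁻¹⁴ mol/L
For Ba₃(PO₄)₂: [PO₄³⁻] = (Ksp/[Ba²⁺]^3)^(1/2) = 5.9×10⁻¹² mol/L
Ag₃PO₄ requires the lower [PO₄³⁻], so it precipitates first.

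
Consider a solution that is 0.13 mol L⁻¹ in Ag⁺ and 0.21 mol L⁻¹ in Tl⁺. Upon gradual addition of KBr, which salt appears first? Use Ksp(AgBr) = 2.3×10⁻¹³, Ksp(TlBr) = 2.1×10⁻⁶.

AgBr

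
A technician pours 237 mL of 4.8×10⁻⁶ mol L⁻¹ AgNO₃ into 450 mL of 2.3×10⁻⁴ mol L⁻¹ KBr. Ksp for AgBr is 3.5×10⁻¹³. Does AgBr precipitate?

Yes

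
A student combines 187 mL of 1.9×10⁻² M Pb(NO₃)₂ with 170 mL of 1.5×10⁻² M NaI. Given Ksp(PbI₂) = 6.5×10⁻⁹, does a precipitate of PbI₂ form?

Yes

Total volume after mixing = 187 + 170 = 357 mL.
[Pb²⁺] = (1.9×10⁻²)(187)/357 = 1.0×10⁻² M
[I⁻] = (1.5×10⁻²)(170)/357 = 7.1×10⁻³ M
Q = [Pb²⁺][I⁻]^2 = 5.1×10⁻⁷
Because Q > Ksp (5.1×10⁻⁷ vs 6.5×10⁻⁹), a precipitate of PbI₂ forms.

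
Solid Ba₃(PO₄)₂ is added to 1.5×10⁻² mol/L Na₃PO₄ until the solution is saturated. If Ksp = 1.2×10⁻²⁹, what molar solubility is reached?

Ba₃(PO₄)₂(s) ⇌ 3 Ba²⁺(aq) + 2 PO₄³⁻(aq)
PO₄³⁻ is already present at 1.5×10⁻² mol/L. If s mol/L of Ba₃(PO₄)₂ dissolves, [Ba²⁺] = 3s while [PO₄³⁻] ≈ 1.5×10⁻² mol/L.
Ksp = [Ba²⁺]^3[PO₄³⁻]^2 = (3s)^3(1.5×10⁻²)^2
(3s)^3 = 1.2×10⁻²⁹ / (1.5×10⁻²)^2 = 5.3×10⁻²⁶
s = 1.3×10⁻⁹ mol/L

1.3×10⁻⁹ M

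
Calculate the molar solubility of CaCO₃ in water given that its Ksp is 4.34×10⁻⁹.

6.59×10⁻⁵ M

CaCO₃(s) ⇌ Ca²⁺(aq) + CO₃²⁻(aq)
With molar solubility s: [Ca²⁺] = s, [CO₃²⁻] = s.
Ksp = [Ca²⁺][CO₃²⁻] = s · s = s^2
s^2 = 4.34×10⁻⁹
s = (4.34×10⁻⁹)^(1/2) = 6.59×10⁻⁵ M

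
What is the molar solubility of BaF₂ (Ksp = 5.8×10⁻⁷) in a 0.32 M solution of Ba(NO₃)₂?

BaF₂(s) ⇌ Ba²⁺(aq) + 2 F⁻(aq)
The solution already contains Ba²⁺ at 0.32 M. Let s be the molar solubility of BaF₂.
[Ba²⁺] ≈ 0.32 M (common ion dominates); [F⁻] = 2s.
Ksp = [Ba²⁺][F⁻]^2 = (0.32)(2s)^2
(2s)^2 = 5.8×10⁻⁷ / (0.32) = 1.8×10⁻⁶
s = 6.7×10⁻⁴ M

6.7×10⁻⁴ M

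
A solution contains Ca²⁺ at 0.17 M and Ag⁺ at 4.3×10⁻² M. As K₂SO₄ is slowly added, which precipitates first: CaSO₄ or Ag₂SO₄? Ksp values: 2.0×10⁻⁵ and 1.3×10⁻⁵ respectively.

CaSO₄

Precipitation of each salt begins when its ion product equals Ksp.
For CaSO₄: [SO₄²⁻] = (Ksp/[Ca²⁺]) = 1.2×10⁻⁴ M
For Ag₂SO₄: [SO₄²⁻] = (Ksp/[Ag⁺]^2) = 7.0×10⁻³ M
CaSO₄ requires the lower [SO₄²⁻], so it precipitates first.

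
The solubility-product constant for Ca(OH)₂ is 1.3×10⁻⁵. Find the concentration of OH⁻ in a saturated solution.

Ca(OH)₂(s) ⇌ Ca²⁺(aq) + 2 OH⁻(aq)
If s mol/L of Ca(OH)₂ dissolves, [Ca²⁺] = s and [OH⁻] = 2s.
Ksp = [Ca²⁺][OH⁻]^2 = s · (2s)^2 = 4s^3 = 1.3×10⁻⁵
s = 1.5×10⁻² mol L⁻¹
[OH⁻] = 2s = 3.0×10⁻² mol L⁻¹

3.0×10⁻² M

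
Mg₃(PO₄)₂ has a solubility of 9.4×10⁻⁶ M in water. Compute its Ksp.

Ksp = 7.9×10⁻²⁴

Mg₃(PO₄)₂(s) ⇌ 3 Mg²⁺(aq) + 2 PO₄³⁻(aq)
Let s be the molar solubility. Then [Mg²⁺] = 3s and [PO₄³⁻] = 2s.
Ksp = [Mg²⁺]^3[PO₄³⁻]^2 = (3s)^3 · (2s)^2 = 108s^5
Ksp = 108 × (9.4×10⁻⁶)^5 = 7.9×10⁻²⁴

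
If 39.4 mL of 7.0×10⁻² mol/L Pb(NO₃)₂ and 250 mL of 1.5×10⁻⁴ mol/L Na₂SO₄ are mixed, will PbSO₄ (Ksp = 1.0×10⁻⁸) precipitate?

Yes

After mixing, V = 39.4 mL + 250 mL = 289.4 mL.
[Pb²⁺] = (7.0×10⁻²)(39.4)/289.4 = 9.5×10⁻³ mol/L
[SO₄²⁻] = (1.5×10⁻⁴)(250)/289.4 = 1.3×10⁻⁴ mol/L
Q = [Pb²⁺][SO₄²⁻] = 1.2×10⁻⁶
Q = 1.2×10⁻⁶ > Ksp = 1.0×10⁻⁸, so the solution is supersaturated and PbSO₄ precipitates.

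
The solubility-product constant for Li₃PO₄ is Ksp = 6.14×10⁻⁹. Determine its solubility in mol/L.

Li₃PO₄(s) ⇌ 3 Li⁺(aq) + PO₄³⁻(aq)
With molar solubility s: [Li⁺] = 3s, [PO₄³⁻] = s.
Ksp = [Li⁺]^3[PO₄³⁻] = (3s)^3 · s = 27s^4
27s^4 = 6.14×10⁻⁹  ⇒  s^4 = 2.27×10⁻¹⁰
Taking the 4th root, s = 3.88×10⁻³ M.

3.88×10⁻³ M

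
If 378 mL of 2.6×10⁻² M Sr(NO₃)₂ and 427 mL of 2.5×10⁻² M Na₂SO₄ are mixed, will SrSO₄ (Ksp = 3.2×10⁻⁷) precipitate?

After mixing, V = 378 mL + 427 mL = 805 mL.
[Sr²⁺] = (2.6×10⁻²)(378)/805 = 1.2×10⁻² M
[SO₄²⁻] = (2.5×10⁻²)(427)/805 = 1.3×10⁻² M
Q = [Sr²⁺][SO₄²⁻] = 1.6×10⁻⁴
Q = 1.6×10⁻⁴ > Ksp = 3.2×10⁻⁷, so the solution is supersaturated and SrSO₄ precipitates.

Yes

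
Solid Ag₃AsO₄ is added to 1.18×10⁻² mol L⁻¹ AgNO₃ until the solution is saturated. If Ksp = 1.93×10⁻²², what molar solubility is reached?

Ag₃AsO₄(s) ⇌ 3 Ag⁺(aq) + AsO₄³⁻(aq)
With Ag⁺ already at 1.18×10⁻² mol L⁻¹ and s small, take [Ag⁺] ≈ 1.18×10⁻² mol L⁻¹ and [AsO₄³⁻] = s.
Ksp = [Ag⁺]^3[AsO₄³⁻] = (1.18×10⁻²)^3s
s = 1.93×10⁻²² / (1.18×10⁻²)^3 = 1.17×10⁻¹⁶
s = 1.17×10⁻¹⁶ mol L⁻¹

1.17×10⁻¹⁶ M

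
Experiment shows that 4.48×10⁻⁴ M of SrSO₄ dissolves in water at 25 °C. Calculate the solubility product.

Ksp = 2.01×10⁻⁷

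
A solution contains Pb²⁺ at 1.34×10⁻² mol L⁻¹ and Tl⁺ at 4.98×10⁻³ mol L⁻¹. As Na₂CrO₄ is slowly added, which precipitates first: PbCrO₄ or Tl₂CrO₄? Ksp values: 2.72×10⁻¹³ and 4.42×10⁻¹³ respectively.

A salt starts to precipitate once the ion product Q reaches its Ksp.
For PbCrO₄: [CrO₄²⁻] = (Ksp/[Pb²⁺]) = 2.03×10⁻¹¹ mol L⁻¹
For Tl₂CrO₄: [CrO₄²⁻] = (Ksp/[Tl⁺]^2) = 1.78×10⁻⁸ mol L⁻¹
Since PbCrO₄ needs less CrO₄²⁻ to reach saturation, it precipitates first.

PbCrO₄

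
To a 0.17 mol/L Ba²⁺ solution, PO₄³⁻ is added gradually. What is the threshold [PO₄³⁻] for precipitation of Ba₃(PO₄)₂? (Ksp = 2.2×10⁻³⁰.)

2.1×10⁻¹⁴ M

Precipitation of each salt begins when its ion product equals Ksp.
Ba₃(PO₄)₂(s) ⇌ 3 Ba²⁺(aq) + 2 PO₄³⁻(aq)
Ksp = [Ba²⁺]^3[PO₄³⁻]^2 = [PO₄³⁻]^2(0.17)^3
[PO₄³⁻]^2 = 2.2×10⁻³⁰ / (0.17)^3 = 4.5×10⁻²⁸
[PO₄³⁻] = 2.1×10⁻¹⁴ mol/L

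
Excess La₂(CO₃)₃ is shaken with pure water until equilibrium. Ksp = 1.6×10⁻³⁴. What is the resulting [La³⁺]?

1.4×10⁻⁷ M

La₂(CO₃)₃(s) ⇌ 2 La³⁺(aq) + 3 CO₃²⁻(aq)
Call the molar solubility s, so that [La³⁺] = 2s and [CO₃²⁻] = 3s.
Ksp = [La³⁺]^2[CO₃²⁻]^3 = (2s)^2 · (3s)^3 = 108s^5 = 1.6×10⁻³⁴
s = 6.8×10⁻⁸ M
[La³⁺] = 2s = 1.4×10⁻⁷ M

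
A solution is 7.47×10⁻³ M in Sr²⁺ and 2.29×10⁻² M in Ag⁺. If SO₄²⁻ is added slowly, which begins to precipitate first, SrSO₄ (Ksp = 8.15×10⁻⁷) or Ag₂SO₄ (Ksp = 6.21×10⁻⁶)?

SrSO₄

The threshold for precipitation is Q = Ksp.
For SrSO₄: [SO₄²⁻] = (Ksp/[Sr²⁺]) = 1.09×10⁻⁴ M
For Ag₂SO₄: [SO₄²⁻] = (Ksp/[Ag⁺]^2) = 1.18×10⁻² M
The smaller threshold [SO₄²⁻] is reached first, so SrSO₄ precipitates first.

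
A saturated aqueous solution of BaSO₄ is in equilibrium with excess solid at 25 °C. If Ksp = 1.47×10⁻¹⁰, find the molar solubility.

BaSO₄(s) ⇌ Ba²⁺(aq) + SO₄²⁻(aq)
Call the molar solubility s, so that [Ba²⁺] = s and [SO₄²⁻] = s.
Ksp = [Ba²⁺][SO₄²⁻] = s · s = s^2
s^2 = 1.47×10⁻¹⁰
s = (1.47×10⁻¹⁰)^(1/2) = 1.21×10⁻⁵ mol L⁻¹

1.21×10⁻⁵ M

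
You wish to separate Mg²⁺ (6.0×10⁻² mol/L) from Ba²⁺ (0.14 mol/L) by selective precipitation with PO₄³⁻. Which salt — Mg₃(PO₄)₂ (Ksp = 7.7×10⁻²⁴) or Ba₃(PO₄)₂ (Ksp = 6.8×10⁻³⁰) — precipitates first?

Ba₃(PO₄)₂

The threshold for precipitation is Q = Ksp.
For Mg₃(PO₄)₂: [PO₄³⁻] = (Ksp/[Mg²⁺]^3)^(1/2) = 1.9×10⁻¹⁰ mol/L
For Ba₃(PO₄)₂: [PO₄³⁻] = (Ksp/[Ba²⁺]^3)^(1/2) = 5.0×10⁻¹⁴ mol/L
The smaller threshold [PO₄³⁻] is reached first, so Ba₃(PO₄)₂ precipitates first.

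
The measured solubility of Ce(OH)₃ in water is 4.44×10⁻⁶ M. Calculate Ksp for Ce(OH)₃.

Ksp = 1.05×10⁻²⁰

Ce(OH)₃(s) ⇌ Ce³⁺(aq) + 3 OH⁻(aq)
Call the molar solubility s, so that [Ce³⁺] = s and [OH⁻] = 3s.
Ksp = [Ce³⁺][OH⁻]^3 = s · (3s)^3 = 27s^4
Ksp = 27 × (4.44×10⁻⁶)^4 = 1.05×10⁻²⁰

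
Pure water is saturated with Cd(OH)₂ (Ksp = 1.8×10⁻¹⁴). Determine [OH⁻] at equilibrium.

3.3×10⁻⁵ M

Cd(OH)₂(s) ⇌ Cd²⁺(aq) + 2 OH⁻(aq)
Let s be the molar solubility. Then [Cd²⁺] = s and [OH⁻] = 2s.
Ksp = [Cd²⁺][OH⁻]^2 = s · (2s)^2 = 4s^3 = 1.8×10⁻¹⁴
s = 1.7×10⁻⁵ mol L⁻¹
[OH⁻] = 2s = 3.3×10⁻⁵ mol L⁻¹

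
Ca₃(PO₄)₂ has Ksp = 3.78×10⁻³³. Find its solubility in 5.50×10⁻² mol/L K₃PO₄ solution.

Ca₃(PO₄)₂(s) ⇌ 3 Ca²⁺(aq) + 2 PO₄³⁻(aq)
Let s be the solubility of Ca₃(PO₄)₂ here. The common ion gives [PO₄³⁻] ≈ 5.50×10⁻² mol/L, and [Ca²⁺] = 3s.
Ksp = [Ca²⁺]^3[PO₄³⁻]^2 = (3s)^3(5.50×10⁻²)^2
(3s)^3 = 3.78×10⁻³³ / (5.50×10⁻²)^2 = 1.25×10⁻³⁰
s = 3.59×10⁻¹¹ mol/L

3.59×10⁻¹¹ M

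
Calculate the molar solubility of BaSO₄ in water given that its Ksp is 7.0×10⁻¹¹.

8.4×10⁻⁶ M

BaSO₄(s) ⇌ Ba²⁺(aq) + SO₄²⁻(aq)
Call the molar solubility s, so that [Ba²⁺] = s and [SO₄²⁻] = s.
Ksp = [Ba²⁺][SO₄²⁻] = s · s = s^2
s^2 = 7.0×10⁻¹¹
s = 8.4×10⁻⁶ M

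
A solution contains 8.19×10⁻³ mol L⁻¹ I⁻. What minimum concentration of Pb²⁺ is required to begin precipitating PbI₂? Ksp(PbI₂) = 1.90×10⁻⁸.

2.83×10⁻⁴ M

The threshold for precipitation is Q = Ksp.
PbI₂(s) ⇌ Pb²⁺(aq) + 2 I⁻(aq)
Ksp = [Pb²⁺][I⁻]^2 = [Pb²⁺](8.19×10⁻³)^2
[Pb²⁺] = 1.90×10⁻⁸ / (8.19×10⁻³)^2 = 2.83×10⁻⁴
[Pb²⁺] = 2.83×10⁻⁴ mol L⁻¹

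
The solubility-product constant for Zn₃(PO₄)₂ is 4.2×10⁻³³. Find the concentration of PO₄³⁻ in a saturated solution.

Zn₃(PO₄)₂(s) ⇌ 3 Zn²⁺(aq) + 2 PO₄³⁻(aq)
If s mol/L of Zn₃(PO₄)₂ dissolves, [Zn²⁺] = 3s and [PO₄³⁻] = 2s.
Ksp = [Zn²⁺]^3[PO₄³⁻]^2 = (3s)^3 · (2s)^2 = 108s^5 = 4.2×10⁻³³
s = 1.3×10⁻⁷ mol/L
[PO₄³⁻] = 2s = 2.6×10⁻⁷ mol/L

2.6×10⁻⁷ M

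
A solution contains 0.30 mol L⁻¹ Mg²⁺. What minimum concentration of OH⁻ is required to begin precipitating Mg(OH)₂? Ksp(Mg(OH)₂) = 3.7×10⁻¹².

3.5×10⁻⁶ M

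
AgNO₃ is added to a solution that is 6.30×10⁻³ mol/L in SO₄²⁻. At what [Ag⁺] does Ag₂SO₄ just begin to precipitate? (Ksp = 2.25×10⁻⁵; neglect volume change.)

5.98×10⁻² M

The threshold for precipitation is Q = Ksp.
Ag₂SO₄(s) ⇌ 2 Ag⁺(aq) + SO₄²⁻(aq)
Ksp = [Ag⁺]^2[SO₄²⁻] = [Ag⁺]^2(6.30×10⁻³)
[Ag⁺]^2 = 2.25×10⁻⁵ / (6.30×10⁻³) = 3.57×10⁻³
[Ag⁺] = 5.98×10⁻² mol/L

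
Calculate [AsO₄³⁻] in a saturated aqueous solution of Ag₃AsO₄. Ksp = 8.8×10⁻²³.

1.3×10⁻⁶ M

Ag₃AsO₄(s) ⇌ 3 Ag⁺(aq) + AsO₄³⁻(aq)
With molar solubility s: [Ag⁺] = 3s, [AsO₄³⁻] = s.
Ksp = [Ag⁺]^3[AsO₄³⁻] = (3s)^3 · s = 27s^4 = 8.8×10⁻²³
s = 1.3×10⁻⁶ mol L⁻¹
[AsO₄³⁻] = s = 1.3×10⁻⁶ mol L⁻¹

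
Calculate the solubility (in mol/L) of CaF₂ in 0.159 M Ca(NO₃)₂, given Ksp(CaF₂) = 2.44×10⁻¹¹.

CaF₂(s) ⇌ Ca²⁺(aq) + 2 F⁻(aq)
With Ca²⁺ already at 0.159 M and s small, take [Ca²⁺] ≈ 0.159 M and [F⁻] = 2s.
Ksp = [Ca²⁺][F⁻]^2 = (0.159)(2s)^2
(2s)^2 = 2.44×10⁻¹¹ / (0.159) = 1.53×10⁻¹⁰
s = 6.19×10⁻⁶ M

6.19×10⁻⁶ M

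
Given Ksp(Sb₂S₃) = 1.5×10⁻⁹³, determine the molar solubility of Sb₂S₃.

Sb₂S₃(s) ⇌ 2 Sb³⁺(aq) + 3 S²⁻(aq)
For each mole of Sb₂S₃ that dissolves per liter, [Sb³⁺] = 2s and [S²⁻] = 3s; let s denote this solubility.
Ksp = [Sb³⁺]^2[S²⁻]^3 = (2s)^2 · (3s)^3 = 108s^5
108s^5 = 1.5×10⁻⁹³  ⇒  s^5 = 1.4×10⁻⁹⁵
s = 1.1×10⁻¹⁹ mol L⁻¹

1.1×10⁻¹⁹ M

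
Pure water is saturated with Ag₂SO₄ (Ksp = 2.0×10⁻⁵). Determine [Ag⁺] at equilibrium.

Ag₂SO₄(s) ⇌ 2 Ag⁺(aq) + SO₄²⁻(aq)
Let s be the molar solubility. Then [Ag⁺] = 2s and [SO₄²⁻] = s.
Ksp = [Ag⁺]^2[SO₄²⁻] = (2s)^2 · s = 4s^3 = 2.0×10⁻⁵
s = 1.7×10⁻² M
[Ag⁺] = 2s = 3.4×10⁻² M

3.4×10⁻² M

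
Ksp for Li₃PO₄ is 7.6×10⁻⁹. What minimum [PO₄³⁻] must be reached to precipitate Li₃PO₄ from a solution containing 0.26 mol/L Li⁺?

4.3×10⁻⁷ M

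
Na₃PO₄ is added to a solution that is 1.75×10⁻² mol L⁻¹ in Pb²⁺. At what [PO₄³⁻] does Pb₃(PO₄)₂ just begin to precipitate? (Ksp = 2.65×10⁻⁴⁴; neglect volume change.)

The threshold for precipitation is Q = Ksp.
Pb₃(PO₄)₂(s) ⇌ 3 Pb²⁺(aq) + 2 PO₄³⁻(aq)
Ksp = [Pb²⁺]^3[PO₄³⁻]^2 = [PO₄³⁻]^2(1.75×10⁻²)^3
[PO₄³⁻]^2 = 2.65×10⁻⁴⁴ / (1.75×10⁻²)^3 = 4.94×10⁻³⁹
[PO₄³⁻] = 7.03×10⁻²⁰ mol L⁻¹

7.03×10⁻²⁰ M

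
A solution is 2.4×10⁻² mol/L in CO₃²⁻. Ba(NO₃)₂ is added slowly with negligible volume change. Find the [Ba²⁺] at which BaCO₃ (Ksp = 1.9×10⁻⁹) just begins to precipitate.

Each salt precipitates once Q = Ksp for that salt.
BaCO₃(s) ⇌ Ba²⁺(aq) + CO₃²⁻(aq)
Ksp = [Ba²⁺][CO₃²⁻] = [Ba²⁺](2.4×10⁻²)
[Ba²⁺] = 1.9×10⁻⁹ / (2.4×10⁻²) = 7.9×10⁻⁸
[Ba²⁺] = 7.9×10⁻⁸ mol/L

7.9×10⁻⁸ M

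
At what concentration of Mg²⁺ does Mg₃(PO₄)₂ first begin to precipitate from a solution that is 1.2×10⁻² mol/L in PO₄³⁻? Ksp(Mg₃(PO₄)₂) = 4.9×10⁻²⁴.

A salt starts to precipitate once the ion product Q reaches its Ksp.
Mg₃(PO₄)₂(s) ⇌ 3 Mg²⁺(aq) + 2 PO₄³⁻(aq)
Ksp = [Mg²⁺]^3[PO₄³⁻]^2 = [Mg²⁺]^3(1.2×10⁻²)^2
[Mg²⁺]^3 = 4.9×10⁻²⁴ / (1.2×10⁻²)^2 = 3.4×10⁻²⁰
[Mg²⁺] = 3.2×10⁻⁷ mol/L

3.2×10⁻⁷ M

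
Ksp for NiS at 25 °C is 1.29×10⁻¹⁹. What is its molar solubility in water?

3.59×10⁻¹⁰ M

NiS(s) ⇌ Ni²⁺(aq) + S²⁻(aq)
Call the molar solubility s, so that [Ni²⁺] = s and [S²⁻] = s.
Ksp = [Ni²⁺][S²⁻] = s · s = s^2
s^2 = 1.29×10⁻¹⁹
s = 3.59×10⁻¹⁰ mol L⁻¹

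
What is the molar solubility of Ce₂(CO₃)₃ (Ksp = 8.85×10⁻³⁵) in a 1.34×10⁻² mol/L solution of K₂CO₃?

Ce₂(CO₃)₃(s) ⇌ 2 Ce³⁺(aq) + 3 CO₃²⁻(aq)
CO₃²⁻ is already present at 1.34×10⁻² mol/L. If s mol/L of Ce₂(CO₃)₃ dissolves, [Ce³⁺] = 2s while [CO₃²⁻] ≈ 1.34×10⁻² mol/L.
Ksp = [Ce³⁺]^2[CO₃²⁻]^3 = (2s)^2(1.34×10⁻²)^3
(2s)^2 = 8.85×10⁻³⁵ / (1.34×10⁻²)^3 = 3.68×10⁻²⁹
s = 3.03×10⁻¹⁵ mol/L

3.03×10⁻¹⁵ M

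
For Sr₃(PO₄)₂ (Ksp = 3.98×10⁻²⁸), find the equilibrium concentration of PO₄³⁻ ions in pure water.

Sr₃(PO₄)₂(s) ⇌ 3 Sr²⁺(aq) + 2 PO₄³⁻(aq)
If s mol/L of Sr₃(PO₄)₂ dissolves, [Sr²⁺] = 3s and [PO₄³⁻] = 2s.
Ksp = [Sr²⁺]^3[PO₄³⁻]^2 = (3s)^3 · (2s)^2 = 108s^5 = 3.98×10⁻²⁸
s = 1.30×10⁻⁶ M
[PO₄³⁻] = 2s = 2.60×10⁻⁶ M

2.60×10⁻⁶ M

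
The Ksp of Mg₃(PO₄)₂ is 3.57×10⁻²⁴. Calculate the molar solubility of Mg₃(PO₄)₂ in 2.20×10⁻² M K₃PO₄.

6.49×10⁻⁸ M

Mg₃(PO₄)₂(s) ⇌ 3 Mg²⁺(aq) + 2 PO₄³⁻(aq)
With PO₄³⁻ already at 2.20×10⁻² M and s small, take [PO₄³⁻] ≈ 2.20×10⁻² M and [Mg²⁺] = 3s.
Ksp = [Mg²⁺]^3[PO₄³⁻]^2 = (3s)^3(2.20×10⁻²)^2
(3s)^3 = 3.57×10⁻²⁴ / (2.20×10⁻²)^2 = 7.38×10⁻²¹
s = 6.49×10⁻⁸ M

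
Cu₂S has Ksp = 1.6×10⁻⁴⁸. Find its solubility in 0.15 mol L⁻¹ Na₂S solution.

1.6×10⁻²⁴ M

Cu₂S(s) ⇌ 2 Cu⁺(aq) + S²⁻(aq)
S²⁻ is already present at 0.15 mol L⁻¹. If s mol/L of Cu₂S dissolves, [Cu⁺] = 2s while [S²⁻] ≈ 0.15 mol L⁻¹.
Ksp = [Cu⁺]^2[S²⁻] = (2s)^2(0.15)
(2s)^2 = 1.6×10⁻⁴⁸ / (0.15) = 1.1×10⁻⁴⁷
s = 1.6×10⁻²⁴ mol L⁻¹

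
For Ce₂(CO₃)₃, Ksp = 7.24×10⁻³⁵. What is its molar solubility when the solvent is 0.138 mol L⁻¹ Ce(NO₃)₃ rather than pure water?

Ce₂(CO₃)₃(s) ⇌ 2 Ce³⁺(aq) + 3 CO₃²⁻(aq)
Ce³⁺ is already present at 0.138 mol L⁻¹. If s mol/L of Ce₂(CO₃)₃ dissolves, [CO₃²⁻] = 3s while [Ce³⁺] ≈ 0.138 mol L⁻¹.
Ksp = [Ce³⁺]^2[CO₃²⁻]^3 = (0.138)^2(3s)^3
(3s)^3 = 7.24×10⁻³⁵ / (0.138)^2 = 3.80×10⁻³³
s = 5.20×10⁻¹² mol L⁻¹

5.20×10⁻¹² M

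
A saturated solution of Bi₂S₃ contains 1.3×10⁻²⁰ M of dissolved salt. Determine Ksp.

Bi₂S₃(s) ⇌ 2 Bi³⁺(aq) + 3 S²⁻(aq)
Call the molar solubility s, so that [Bi³⁺] = 2s and [S²⁻] = 3s.
Ksp = [Bi³⁺]^2[S²⁻]^3 = (2s)^2 · (3s)^3 = 108s^5
Ksp = 108 × (1.3×10⁻²⁰)^5 = 4.0×10⁻⁹⁸

Ksp = 4.0×10⁻⁹⁸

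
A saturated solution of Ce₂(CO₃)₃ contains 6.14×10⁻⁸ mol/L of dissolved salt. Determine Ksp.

Ce₂(CO₃)₃(s) ⇌ 2 Ce³⁺(aq) + 3 CO₃²⁻(aq)
For each mole of Ce₂(CO₃)₃ that dissolves per liter, [Ce³⁺] = 2s and [CO₃²⁻] = 3s; let s denote this solubility.
Ksp = [Ce³⁺]^2[CO₃²⁻]^3 = (2s)^2 · (3s)^3 = 108s^5
Ksp = 108 × (6.14×10⁻⁸)^5 = 9.42×10⁻³⁵

Ksp = 9.42×10⁻³⁵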